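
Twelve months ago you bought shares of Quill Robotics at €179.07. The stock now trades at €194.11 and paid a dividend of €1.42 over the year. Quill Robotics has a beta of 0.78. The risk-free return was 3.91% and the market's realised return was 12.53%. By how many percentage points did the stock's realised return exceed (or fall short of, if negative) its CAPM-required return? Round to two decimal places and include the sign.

Realised HPR = (P1 + D1 − P0) / P0 = (194.11 + 1.42 − 179.07) / 179.07 = 16.46 / 179.07 = 9.1919%
MRP = 12.53% − 3.91% = 8.62%
CAPM required = R_f + β·MRP = 3.91% + 0.78 × 8.62% = 10.6336%
α = realised − required = 9.1919% − 10.6336% = -1.44%

-1.44%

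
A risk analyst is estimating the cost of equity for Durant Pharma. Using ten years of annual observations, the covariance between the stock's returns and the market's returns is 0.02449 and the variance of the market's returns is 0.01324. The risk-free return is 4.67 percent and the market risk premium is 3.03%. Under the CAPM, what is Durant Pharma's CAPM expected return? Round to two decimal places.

β = Cov(R_i, R_m) / Var(R_m) = 0.02449 / 0.01324 = 1.8497
E(R) = R_f + β × MRP = 4.67% + 1.8497 × 3.03% = 10.27%

10.27%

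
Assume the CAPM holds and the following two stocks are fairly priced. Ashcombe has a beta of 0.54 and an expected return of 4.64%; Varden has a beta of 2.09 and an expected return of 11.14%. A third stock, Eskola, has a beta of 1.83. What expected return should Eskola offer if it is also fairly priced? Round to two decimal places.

10.05%

MRP (SML slope) = (11.14% − 4.64%) / (2.09 − 0.54) = 6.50% / 1.55 = 4.1935%
R_f (intercept) = 4.64% − 0.54 × 4.1935% = 2.3755%
E(R_Eskola) = R_f + β × MRP = 2.3755% + 1.83 × 4.1935% = 10.05%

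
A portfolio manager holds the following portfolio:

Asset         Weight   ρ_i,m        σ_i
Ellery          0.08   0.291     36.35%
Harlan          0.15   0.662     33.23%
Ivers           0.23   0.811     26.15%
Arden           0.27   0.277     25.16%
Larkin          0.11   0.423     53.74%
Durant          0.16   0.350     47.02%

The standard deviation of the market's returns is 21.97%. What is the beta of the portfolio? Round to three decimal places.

0.730

β_Ellery = 0.291 × 36.35% / 21.97% = 0.4815
β_Harlan = 0.662 × 33.23% / 21.97% = 1.0013
β_Ivers = 0.811 × 26.15% / 21.97% = 0.9653
β_Arden = 0.277 × 25.16% / 21.97% = 0.3172
β_Larkin = 0.423 × 53.74% / 21.97% = 1.0347
β_Durant = 0.350 × 47.02% / 21.97% = 0.7491
β_P = Σ w_i β_i = 0.08×0.4815 + 0.15×1.0013 + 0.23×0.9653 + 0.27×0.3172 + 0.11×1.0347 + 0.16×0.7491 = 0.7301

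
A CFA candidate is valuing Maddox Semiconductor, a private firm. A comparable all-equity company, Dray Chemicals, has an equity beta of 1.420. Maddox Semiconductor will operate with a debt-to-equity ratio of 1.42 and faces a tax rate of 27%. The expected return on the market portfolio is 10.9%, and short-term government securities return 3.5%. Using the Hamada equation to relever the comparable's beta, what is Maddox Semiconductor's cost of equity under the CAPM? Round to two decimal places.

β_L = β_U × [1 + (1 − t)(D/E)] = 1.420 × [1 + (1 − 0.27) × 1.42]
    = 1.420 × [1 + 0.73 × 1.42] = 1.420 × 2.0366 = 2.8920
MRP = 10.9% − 3.5% = 7.40%
E(R) = R_f + β_L × MRP = 3.5% + 2.8920 × 7.4% = 24.90%

24.90%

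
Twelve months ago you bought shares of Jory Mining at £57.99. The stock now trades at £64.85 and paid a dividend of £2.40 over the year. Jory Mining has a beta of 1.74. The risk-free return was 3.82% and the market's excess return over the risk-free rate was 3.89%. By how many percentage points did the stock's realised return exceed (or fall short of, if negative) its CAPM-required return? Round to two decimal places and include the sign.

+5.38%

Realised HPR = (P1 + D1 − P0) / P0 = (64.85 + 2.40 − 57.99) / 57.99 = 9.26 / 57.99 = 15.9683%
CAPM required = R_f + β·MRP = 3.82% + 1.74 × 3.89% = 10.5886%
α = realised − required = 15.9683% − 10.5886% = +5.38%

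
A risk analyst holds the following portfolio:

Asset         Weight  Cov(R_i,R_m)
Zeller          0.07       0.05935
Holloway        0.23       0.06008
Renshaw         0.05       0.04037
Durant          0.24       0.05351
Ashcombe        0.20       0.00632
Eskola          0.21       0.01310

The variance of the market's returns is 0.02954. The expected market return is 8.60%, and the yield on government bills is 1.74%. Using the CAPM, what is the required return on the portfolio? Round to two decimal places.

10.30%

β_Zeller = 0.05935 / 0.02954 = 2.0091
β_Holloway = 0.06008 / 0.02954 = 2.0339
β_Renshaw = 0.04037 / 0.02954 = 1.3666
β_Durant = 0.05351 / 0.02954 = 1.8114
β_Ashcombe = 0.00632 / 0.02954 = 0.2139
β_Eskola = 0.01310 / 0.02954 = 0.4435
β_P = Σ w_i β_i = 0.07×2.0091 + 0.23×2.0339 + 0.05×1.3666 + 0.24×1.8114 + 0.20×0.2139 + 0.21×0.4435 = 1.2474
MRP = 8.60% − 1.74% = 6.86%
E(R_P) = R_f + β_P × MRP = 1.74% + 1.2474 × 6.86% = 10.30%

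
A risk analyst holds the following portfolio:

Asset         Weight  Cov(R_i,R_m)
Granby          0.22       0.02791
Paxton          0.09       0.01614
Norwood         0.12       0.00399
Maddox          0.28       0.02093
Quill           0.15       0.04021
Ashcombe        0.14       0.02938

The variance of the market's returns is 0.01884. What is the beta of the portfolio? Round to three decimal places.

1.278

β_Granby = 0.02791 / 0.01884 = 1.4814
β_Paxton = 0.01614 / 0.01884 = 0.8567
β_Norwood = 0.00399 / 0.01884 = 0.2118
β_Maddox = 0.02093 / 0.01884 = 1.1109
β_Quill = 0.04021 / 0.01884 = 2.1343
β_Ashcombe = 0.02938 / 0.01884 = 1.5594
β_P = Σ w_i β_i = 0.22×1.4814 + 0.09×0.8567 + 0.12×0.2118 + 0.28×1.1109 + 0.15×2.1343 + 0.14×1.5594 = 1.2779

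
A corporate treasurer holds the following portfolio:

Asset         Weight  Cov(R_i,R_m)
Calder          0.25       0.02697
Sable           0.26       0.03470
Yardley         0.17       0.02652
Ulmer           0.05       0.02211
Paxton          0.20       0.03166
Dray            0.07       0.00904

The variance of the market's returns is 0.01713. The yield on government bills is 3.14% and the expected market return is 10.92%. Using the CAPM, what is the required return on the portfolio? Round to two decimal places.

16.01%

β_Calder = 0.02697 / 0.01713 = 1.5744
β_Sable = 0.03470 / 0.01713 = 2.0257
β_Yardley = 0.02652 / 0.01713 = 1.5482
β_Ulmer = 0.02211 / 0.01713 = 1.2907
β_Paxton = 0.03166 / 0.01713 = 1.8482
β_Dray = 0.00904 / 0.01713 = 0.5277
β_P = Σ w_i β_i = 0.25×1.5744 + 0.26×2.0257 + 0.17×1.5482 + 0.05×1.2907 + 0.20×1.8482 + 0.07×0.5277 = 1.6546
MRP = 10.92% − 3.14% = 7.78%
E(R_P) = R_f + β_P × MRP = 3.14% + 1.6546 × 7.78% = 16.01%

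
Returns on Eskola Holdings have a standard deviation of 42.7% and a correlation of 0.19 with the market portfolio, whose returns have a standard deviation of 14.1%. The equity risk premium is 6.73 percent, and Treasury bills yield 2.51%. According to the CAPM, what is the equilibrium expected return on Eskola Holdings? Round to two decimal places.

6.38%

β = ρ × σ_i / σ_m = 0.19 × 42.7% / 14.1% = 0.5754
E(R) = 2.51% + 0.5754 × 6.73% = 6.38%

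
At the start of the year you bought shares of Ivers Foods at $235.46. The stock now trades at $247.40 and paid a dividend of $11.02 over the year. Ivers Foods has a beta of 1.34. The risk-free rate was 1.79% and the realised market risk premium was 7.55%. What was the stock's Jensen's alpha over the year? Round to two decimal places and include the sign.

Realised HPR = (P1 + D1 − P0) / P0 = (247.40 + 11.02 − 235.46) / 235.46 = 22.96 / 235.46 = 9.7511%
CAPM required = R_f + β·MRP = 1.79% + 1.34 × 7.55% = 11.9070%
α = realised − required = 9.7511% − 11.9070% = -2.16%

-2.16%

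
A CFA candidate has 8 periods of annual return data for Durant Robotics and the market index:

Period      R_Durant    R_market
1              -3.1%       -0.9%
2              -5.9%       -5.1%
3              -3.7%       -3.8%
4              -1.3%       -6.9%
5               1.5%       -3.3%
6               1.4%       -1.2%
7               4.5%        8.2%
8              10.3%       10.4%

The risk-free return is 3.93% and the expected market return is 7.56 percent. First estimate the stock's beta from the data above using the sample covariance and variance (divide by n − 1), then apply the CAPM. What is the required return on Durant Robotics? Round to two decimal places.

Mean R_i = (-3.1 − 5.9 − 3.7 − 1.3 + 1.5 + 1.4 + 4.5 + 10.3) / 8 = 0.4625%
Mean R_m = (-0.9 − 5.1 − 3.8 − 6.9 − 3.3 − 1.2 + 8.2 + 10.4) / 8 = -0.3250%
Σ(R_i − R̄_i)(R_m − R̄_m) = 194.5025  ⇒  Cov = 194.5025 / 7 = 27.7861
Σ(R_m − R̄_m)² = 275.7550  ⇒  Var(R_m) = 275.7550 / 7 = 39.3936
β = Cov / Var(R_m) = 27.7861 / 39.3936 = 0.7053
MRP = 7.56% − 3.93% = 3.63%
E(R) = R_f + β × MRP = 3.93% + 0.7053 × 3.63% = 6.49%

6.49%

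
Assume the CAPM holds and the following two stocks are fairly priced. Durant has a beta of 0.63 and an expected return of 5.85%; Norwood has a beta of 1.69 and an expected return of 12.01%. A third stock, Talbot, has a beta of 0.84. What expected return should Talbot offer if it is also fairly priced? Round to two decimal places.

MRP (SML slope) = (12.01% − 5.85%) / (1.69 − 0.63) = 6.16% / 1.06 = 5.8113%
R_f (intercept) = 5.85% − 0.63 × 5.8113% = 2.1889%
E(R_Talbot) = R_f + β × MRP = 2.1889% + 0.84 × 5.8113% = 7.07%

7.07%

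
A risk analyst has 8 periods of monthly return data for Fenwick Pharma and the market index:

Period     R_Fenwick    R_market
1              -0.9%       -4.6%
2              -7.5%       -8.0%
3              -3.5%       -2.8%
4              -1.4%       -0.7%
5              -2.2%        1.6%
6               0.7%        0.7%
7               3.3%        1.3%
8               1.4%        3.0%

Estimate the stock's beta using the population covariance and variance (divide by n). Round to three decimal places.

Mean R_i = (-0.9 − 7.5 − 3.5 − 1.4 − 2.2 + 0.7 + 3.3 + 1.4) / 8 = -1.2625%
Mean R_m = (-4.6 − 8.0 − 2.8 − 0.7 + 1.6 + 0.7 + 1.3 + 3.0) / 8 = -1.1875%
Σ(R_i − R̄_i)(R_m − R̄_m) = 68.3863  ⇒  Cov = 68.3863 / 8 = 8.5483
Σ(R_m − R̄_m)² = 95.9488  ⇒  Var(R_m) = 95.9488 / 8 = 11.9936
β = Cov / Var(R_m) = 8.5483 / 11.9936 = 0.7127

0.713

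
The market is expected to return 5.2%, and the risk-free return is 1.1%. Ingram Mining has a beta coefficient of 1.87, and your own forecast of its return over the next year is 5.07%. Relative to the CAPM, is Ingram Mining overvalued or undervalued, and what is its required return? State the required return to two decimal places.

MRP = 5.2% − 1.1% = 4.10%
Required return = R_f + β·MRP = 1.1% + 1.87 × 4.1% = 8.77%
Forecast 5.07% < required 8.77% → the stock plots below the SML → overvalued.

Overvalued; required return 8.77%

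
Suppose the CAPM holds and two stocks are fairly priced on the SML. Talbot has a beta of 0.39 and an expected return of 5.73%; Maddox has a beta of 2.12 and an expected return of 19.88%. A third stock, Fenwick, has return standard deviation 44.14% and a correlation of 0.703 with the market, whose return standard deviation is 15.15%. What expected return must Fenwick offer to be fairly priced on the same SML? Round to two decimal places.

19.29%

MRP = (19.88% − 5.73%) / (2.12 − 0.39) = 8.1792%
R_f = 5.73% − 0.39 × 8.1792% = 2.5401%
β_Fenwick = ρ·σ_i/σ_m = 0.703 × 44.14 / 15.15 = 2.0482
E(R_Fenwick) = R_f + β × MRP = 2.5401% + 2.0482 × 8.1792% = 19.29%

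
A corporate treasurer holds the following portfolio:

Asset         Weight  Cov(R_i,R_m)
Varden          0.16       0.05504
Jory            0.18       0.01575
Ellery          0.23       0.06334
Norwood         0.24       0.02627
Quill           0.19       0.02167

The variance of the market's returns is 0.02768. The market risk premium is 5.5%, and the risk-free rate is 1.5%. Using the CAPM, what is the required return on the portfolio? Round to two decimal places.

8.78%

β_Varden = 0.05504 / 0.02768 = 1.9884
β_Jory = 0.01575 / 0.02768 = 0.5690
β_Ellery = 0.06334 / 0.02768 = 2.2883
β_Norwood = 0.02627 / 0.02768 = 0.9491
β_Quill = 0.02167 / 0.02768 = 0.7829
β_P = Σ w_i β_i = 0.16×1.9884 + 0.18×0.5690 + 0.23×2.2883 + 0.24×0.9491 + 0.19×0.7829 = 1.3234
E(R_P) = R_f + β_P × MRP = 1.5% + 1.3234 × 5.5% = 8.78%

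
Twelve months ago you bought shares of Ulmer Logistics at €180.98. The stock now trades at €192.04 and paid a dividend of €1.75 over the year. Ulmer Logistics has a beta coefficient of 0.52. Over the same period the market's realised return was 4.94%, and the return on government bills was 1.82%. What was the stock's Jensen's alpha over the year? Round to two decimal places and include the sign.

Realised HPR = (P1 + D1 − P0) / P0 = (192.04 + 1.75 − 180.98) / 180.98 = 12.81 / 180.98 = 7.0781%
MRP = 4.94% − 1.82% = 3.12%
CAPM required = R_f + β·MRP = 1.82% + 0.52 × 3.12% = 3.4424%
α = realised − required = 7.0781% − 3.4424% = +3.64%

+3.64%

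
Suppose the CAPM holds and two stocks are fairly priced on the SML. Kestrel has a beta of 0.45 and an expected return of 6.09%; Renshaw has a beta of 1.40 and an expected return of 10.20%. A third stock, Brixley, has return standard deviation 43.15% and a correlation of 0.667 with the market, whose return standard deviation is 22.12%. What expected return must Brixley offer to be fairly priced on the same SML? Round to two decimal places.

9.77%

MRP = (10.20% − 6.09%) / (1.40 − 0.45) = 4.3263%
R_f = 6.09% − 0.45 × 4.3263% = 4.1432%
β_Brixley = ρ·σ_i/σ_m = 0.667 × 43.15 / 22.12 = 1.3011
E(R_Brixley) = R_f + β × MRP = 4.1432% + 1.3011 × 4.3263% = 9.77%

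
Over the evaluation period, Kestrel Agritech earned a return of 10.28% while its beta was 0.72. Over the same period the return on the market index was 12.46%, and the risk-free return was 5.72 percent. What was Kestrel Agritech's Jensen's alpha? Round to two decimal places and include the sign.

-0.29%

Market excess return = 12.46% − 5.72% = 6.74%
CAPM benchmark = R_f + β(R_m − R_f) = 5.72% + 0.72 × 6.74% = 10.5728%
α = actual − benchmark = 10.28% − 10.5728% = -0.29%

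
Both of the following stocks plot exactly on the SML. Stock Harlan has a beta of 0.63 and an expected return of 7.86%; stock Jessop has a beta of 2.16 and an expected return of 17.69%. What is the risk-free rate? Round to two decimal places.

3.81%

Both satisfy E(R) = R_f + β·MRP, so the slope of the SML is
MRP = (17.69% − 7.86%) / (2.16 − 0.63) = 9.83% / 1.53 = 6.4248%
R_f = E(R_Harlan) − β_Harlan·MRP = 7.86% − 0.63 × 6.4248% = 3.8124%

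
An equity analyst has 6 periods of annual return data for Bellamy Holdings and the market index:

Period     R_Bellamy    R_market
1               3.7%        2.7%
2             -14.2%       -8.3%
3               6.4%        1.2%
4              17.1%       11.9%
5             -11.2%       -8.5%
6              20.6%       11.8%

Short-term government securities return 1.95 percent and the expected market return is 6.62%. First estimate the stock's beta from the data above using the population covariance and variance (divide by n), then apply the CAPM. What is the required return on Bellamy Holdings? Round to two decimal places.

9.18%

Mean R_i = (3.7 − 14.2 + 6.4 + 17.1 − 11.2 + 20.6) / 6 = 3.7333%
Mean R_m = (2.7 − 8.3 + 1.2 + 11.9 − 8.5 + 11.8) / 6 = 1.8000%
Σ(R_i − R̄_i)(R_m − R̄_m) = 636.9800  ⇒  Cov = 636.9800 / 6 = 106.1633
Σ(R_m − R̄_m)² = 411.2800  ⇒  Var(R_m) = 411.2800 / 6 = 68.5467
β = Cov / Var(R_m) = 106.1633 / 68.5467 = 1.5488
MRP = 6.62% − 1.95% = 4.67%
E(R) = R_f + β × MRP = 1.95% + 1.5488 × 4.67% = 9.18%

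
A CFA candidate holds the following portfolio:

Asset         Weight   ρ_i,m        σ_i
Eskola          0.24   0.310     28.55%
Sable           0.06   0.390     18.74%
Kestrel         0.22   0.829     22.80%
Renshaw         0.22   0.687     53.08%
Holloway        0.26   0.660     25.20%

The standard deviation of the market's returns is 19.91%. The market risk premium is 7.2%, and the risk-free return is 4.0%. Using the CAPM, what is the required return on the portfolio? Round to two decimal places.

β_Eskola = 0.310 × 28.55% / 19.91% = 0.4445
β_Sable = 0.390 × 18.74% / 19.91% = 0.3671
β_Kestrel = 0.829 × 22.80% / 19.91% = 0.9493
β_Renshaw = 0.687 × 53.08% / 19.91% = 1.8315
β_Holloway = 0.660 × 25.20% / 19.91% = 0.8354
β_P = Σ w_i β_i = 0.24×0.4445 + 0.06×0.3671 + 0.22×0.9493 + 0.22×1.8315 + 0.26×0.8354 = 0.9577
E(R_P) = R_f + β_P × MRP = 4.0% + 0.9577 × 7.2% = 10.90%

10.90%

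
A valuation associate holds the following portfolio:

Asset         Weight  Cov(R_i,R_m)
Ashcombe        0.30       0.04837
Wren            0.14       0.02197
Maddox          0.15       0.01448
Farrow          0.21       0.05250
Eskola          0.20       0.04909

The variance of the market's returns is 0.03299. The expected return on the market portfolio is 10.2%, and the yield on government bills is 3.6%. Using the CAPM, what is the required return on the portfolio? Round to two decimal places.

11.72%

β_Ashcombe = 0.04837 / 0.03299 = 1.4662
β_Wren = 0.02197 / 0.03299 = 0.6660
β_Maddox = 0.01448 / 0.03299 = 0.4389
β_Farrow = 0.05250 / 0.03299 = 1.5914
β_Eskola = 0.04909 / 0.03299 = 1.4880
β_P = Σ w_i β_i = 0.30×1.4662 + 0.14×0.6660 + 0.15×0.4389 + 0.21×1.5914 + 0.20×1.4880 = 1.2307
MRP = 10.2% − 3.6% = 6.60%
E(R_P) = R_f + β_P × MRP = 3.6% + 1.2307 × 6.6% = 11.72%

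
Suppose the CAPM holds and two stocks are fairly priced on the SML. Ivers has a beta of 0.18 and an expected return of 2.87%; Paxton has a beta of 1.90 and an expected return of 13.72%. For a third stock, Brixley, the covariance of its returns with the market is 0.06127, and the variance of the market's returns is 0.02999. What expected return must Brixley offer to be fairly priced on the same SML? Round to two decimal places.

MRP = (13.72% − 2.87%) / (1.90 − 0.18) = 6.3081%
R_f = 2.87% − 0.18 × 6.3081% = 1.7345%
β_Brixley = Cov / Var(R_m) = 0.06127 / 0.02999 = 2.0430
E(R_Brixley) = R_f + β × MRP = 1.7345% + 2.0430 × 6.3081% = 14.62%

14.62%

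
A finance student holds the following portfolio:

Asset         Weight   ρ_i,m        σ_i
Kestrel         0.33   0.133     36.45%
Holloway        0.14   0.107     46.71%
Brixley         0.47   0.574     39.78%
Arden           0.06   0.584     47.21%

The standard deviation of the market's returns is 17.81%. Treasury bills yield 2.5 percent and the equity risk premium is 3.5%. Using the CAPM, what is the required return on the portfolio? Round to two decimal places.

5.39%

β_Kestrel = 0.133 × 36.45% / 17.81% = 0.2722
β_Holloway = 0.107 × 46.71% / 17.81% = 0.2806
β_Brixley = 0.574 × 39.78% / 17.81% = 1.2821
β_Arden = 0.584 × 47.21% / 17.81% = 1.5480
β_P = Σ w_i β_i = 0.33×0.2722 + 0.14×0.2806 + 0.47×1.2821 + 0.06×1.5480 = 0.8246
E(R_P) = R_f + β_P × MRP = 2.5% + 0.8246 × 3.5% = 5.39%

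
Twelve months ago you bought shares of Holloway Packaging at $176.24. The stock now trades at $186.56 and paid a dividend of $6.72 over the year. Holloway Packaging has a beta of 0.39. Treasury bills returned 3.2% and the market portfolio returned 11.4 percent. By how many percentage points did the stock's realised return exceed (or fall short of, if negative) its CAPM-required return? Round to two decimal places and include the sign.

Realised HPR = (P1 + D1 − P0) / P0 = (186.56 + 6.72 − 176.24) / 176.24 = 17.04 / 176.24 = 9.6686%
MRP = 11.4% − 3.2% = 8.20%
CAPM required = R_f + β·MRP = 3.2% + 0.39 × 8.2% = 6.3980%
α = realised − required = 9.6686% − 6.3980% = +3.27%

+3.27%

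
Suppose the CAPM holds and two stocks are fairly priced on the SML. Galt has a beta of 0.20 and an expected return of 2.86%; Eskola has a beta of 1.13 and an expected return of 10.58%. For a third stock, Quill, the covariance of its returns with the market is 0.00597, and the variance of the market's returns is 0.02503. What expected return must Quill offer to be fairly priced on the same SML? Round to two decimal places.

3.18%

MRP = (10.58% − 2.86%) / (1.13 − 0.20) = 8.3011%
R_f = 2.86% − 0.20 × 8.3011% = 1.1998%
β_Quill = Cov / Var(R_m) = 0.00597 / 0.02503 = 0.2385
E(R_Quill) = R_f + β × MRP = 1.1998% + 0.2385 × 8.3011% = 3.18%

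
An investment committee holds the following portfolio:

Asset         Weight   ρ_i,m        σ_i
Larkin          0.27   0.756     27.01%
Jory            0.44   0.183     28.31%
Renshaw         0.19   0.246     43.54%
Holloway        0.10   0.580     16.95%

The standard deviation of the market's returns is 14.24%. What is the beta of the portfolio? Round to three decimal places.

β_Larkin = 0.756 × 27.01% / 14.24% = 1.4340
β_Jory = 0.183 × 28.31% / 14.24% = 0.3638
β_Renshaw = 0.246 × 43.54% / 14.24% = 0.7522
β_Holloway = 0.580 × 16.95% / 14.24% = 0.6904
β_P = Σ w_i β_i = 0.27×1.4340 + 0.44×0.3638 + 0.19×0.7522 + 0.10×0.6904 = 0.7592

0.759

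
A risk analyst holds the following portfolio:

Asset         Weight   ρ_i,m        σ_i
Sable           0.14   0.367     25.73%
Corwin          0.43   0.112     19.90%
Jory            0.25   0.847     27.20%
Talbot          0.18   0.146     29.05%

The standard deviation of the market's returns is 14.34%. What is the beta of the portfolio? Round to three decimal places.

0.614

β_Sable = 0.367 × 25.73% / 14.34% = 0.6585
β_Corwin = 0.112 × 19.90% / 14.34% = 0.1554
β_Jory = 0.847 × 27.20% / 14.34% = 1.6066
β_Talbot = 0.146 × 29.05% / 14.34% = 0.2958
β_P = Σ w_i β_i = 0.14×0.6585 + 0.43×0.1554 + 0.25×1.6066 + 0.18×0.2958 = 0.6139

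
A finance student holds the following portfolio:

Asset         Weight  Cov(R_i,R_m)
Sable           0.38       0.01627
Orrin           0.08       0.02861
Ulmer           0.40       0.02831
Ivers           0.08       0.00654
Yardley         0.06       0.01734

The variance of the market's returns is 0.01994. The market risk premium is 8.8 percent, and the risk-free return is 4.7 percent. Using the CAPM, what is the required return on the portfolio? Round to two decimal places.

14.13%

β_Sable = 0.01627 / 0.01994 = 0.8159
β_Orrin = 0.02861 / 0.01994 = 1.4348
β_Ulmer = 0.02831 / 0.01994 = 1.4198
β_Ivers = 0.00654 / 0.01994 = 0.3280
β_Yardley = 0.01734 / 0.01994 = 0.8696
β_P = Σ w_i β_i = 0.38×0.8159 + 0.08×1.4348 + 0.40×1.4198 + 0.08×0.3280 + 0.06×0.8696 = 1.0712
E(R_P) = R_f + β_P × MRP = 4.7% + 1.0712 × 8.8% = 14.13%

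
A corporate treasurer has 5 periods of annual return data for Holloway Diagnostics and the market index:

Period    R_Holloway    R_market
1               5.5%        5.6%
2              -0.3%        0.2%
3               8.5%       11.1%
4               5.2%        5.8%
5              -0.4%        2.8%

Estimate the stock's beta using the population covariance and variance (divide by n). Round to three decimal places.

0.905

Mean R_i = (5.5 − 0.3 + 8.5 + 5.2 − 0.4) / 5 = 3.7000%
Mean R_m = (5.6 + 0.2 + 11.1 + 5.8 + 2.8) / 5 = 5.1000%
Σ(R_i − R̄_i)(R_m − R̄_m) = 59.7800  ⇒  Cov = 59.7800 / 5 = 11.9560
Σ(R_m − R̄_m)² = 66.0400  ⇒  Var(R_m) = 66.0400 / 5 = 13.2080
β = Cov / Var(R_m) = 11.9560 / 13.2080 = 0.9052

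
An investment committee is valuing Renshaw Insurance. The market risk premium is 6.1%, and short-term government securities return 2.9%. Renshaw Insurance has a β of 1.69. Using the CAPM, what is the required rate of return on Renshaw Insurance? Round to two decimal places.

13.21%

E(R) = R_f + β × MRP = 2.9% + 1.69 × 6.1% = 13.21%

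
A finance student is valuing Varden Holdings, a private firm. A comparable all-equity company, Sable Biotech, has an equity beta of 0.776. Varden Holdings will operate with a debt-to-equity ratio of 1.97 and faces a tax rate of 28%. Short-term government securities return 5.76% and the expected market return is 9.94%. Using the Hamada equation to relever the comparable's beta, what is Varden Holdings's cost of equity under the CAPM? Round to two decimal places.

β_L = β_U × [1 + (1 − t)(D/E)] = 0.776 × [1 + (1 − 0.28) × 1.97]
    = 0.776 × [1 + 0.72 × 1.97] = 0.776 × 2.4184 = 1.8767
MRP = 9.94% − 5.76% = 4.18%
E(R) = R_f + β_L × MRP = 5.76% + 1.8767 × 4.18% = 13.60%

13.60%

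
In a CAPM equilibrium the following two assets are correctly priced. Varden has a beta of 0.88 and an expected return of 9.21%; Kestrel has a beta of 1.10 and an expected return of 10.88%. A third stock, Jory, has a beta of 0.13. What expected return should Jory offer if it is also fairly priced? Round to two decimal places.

3.52%

MRP (SML slope) = (10.88% − 9.21%) / (1.10 − 0.88) = 1.67% / 0.22 = 7.5909%
R_f (intercept) = 9.21% − 0.88 × 7.5909% = 2.5300%
E(R_Jory) = R_f + β × MRP = 2.5300% + 0.13 × 7.5909% = 3.52%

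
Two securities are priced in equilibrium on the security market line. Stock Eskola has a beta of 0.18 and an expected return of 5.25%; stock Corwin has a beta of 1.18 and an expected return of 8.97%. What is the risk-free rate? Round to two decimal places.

4.58%

Both satisfy E(R) = R_f + β·MRP, so the slope of the SML is
MRP = (8.97% − 5.25%) / (1.18 − 0.18) = 3.72% / 1.00 = 3.7200%
R_f = E(R_Eskola) − β_Eskola·MRP = 5.25% − 0.18 × 3.7200% = 4.5804%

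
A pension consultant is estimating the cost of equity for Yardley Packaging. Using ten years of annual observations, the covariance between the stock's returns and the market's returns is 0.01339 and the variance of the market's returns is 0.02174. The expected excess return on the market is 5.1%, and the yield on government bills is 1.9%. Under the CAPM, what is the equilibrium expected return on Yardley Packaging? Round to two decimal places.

5.04%

β = Cov(R_i, R_m) / Var(R_m) = 0.01339 / 0.02174 = 0.6159
E(R) = R_f + β × MRP = 1.9% + 0.6159 × 5.1% = 5.04%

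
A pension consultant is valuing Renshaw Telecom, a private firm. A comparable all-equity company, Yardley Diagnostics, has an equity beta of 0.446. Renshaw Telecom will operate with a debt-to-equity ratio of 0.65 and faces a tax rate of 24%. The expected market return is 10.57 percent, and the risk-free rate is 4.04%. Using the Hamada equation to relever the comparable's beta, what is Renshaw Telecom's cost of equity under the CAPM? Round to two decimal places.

β_L = β_U × [1 + (1 − t)(D/E)] = 0.446 × [1 + (1 − 0.24) × 0.65]
    = 0.446 × [1 + 0.76 × 0.65] = 0.446 × 1.4940 = 0.6663
MRP = 10.57% − 4.04% = 6.53%
E(R) = R_f + β_L × MRP = 4.04% + 0.6663 × 6.53% = 8.39%

8.39%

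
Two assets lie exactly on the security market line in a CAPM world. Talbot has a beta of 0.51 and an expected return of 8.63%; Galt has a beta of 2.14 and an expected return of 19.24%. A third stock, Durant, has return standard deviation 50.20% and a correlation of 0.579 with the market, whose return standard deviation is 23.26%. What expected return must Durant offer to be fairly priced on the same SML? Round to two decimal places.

13.44%

MRP = (19.24% − 8.63%) / (2.14 − 0.51) = 6.5092%
R_f = 8.63% − 0.51 × 6.5092% = 5.3103%
β_Durant = ρ·σ_i/σ_m = 0.579 × 50.20 / 23.26 = 1.2496
E(R_Durant) = R_f + β × MRP = 5.3103% + 1.2496 × 6.5092% = 13.44%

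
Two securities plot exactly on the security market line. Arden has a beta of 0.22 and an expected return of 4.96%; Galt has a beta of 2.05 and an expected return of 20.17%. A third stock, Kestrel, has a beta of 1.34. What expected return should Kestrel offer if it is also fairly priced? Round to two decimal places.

14.27%

MRP (SML slope) = (20.17% − 4.96%) / (2.05 − 0.22) = 15.21% / 1.83 = 8.3115%
R_f (intercept) = 4.96% − 0.22 × 8.3115% = 3.1315%
E(R_Kestrel) = R_f + β × MRP = 3.1315% + 1.34 × 8.3115% = 14.27%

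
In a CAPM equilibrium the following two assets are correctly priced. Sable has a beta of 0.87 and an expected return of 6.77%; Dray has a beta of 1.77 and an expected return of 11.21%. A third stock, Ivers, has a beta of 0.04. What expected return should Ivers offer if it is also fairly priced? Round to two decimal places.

MRP (SML slope) = (11.21% − 6.77%) / (1.77 − 0.87) = 4.44% / 0.90 = 4.9333%
R_f (intercept) = 6.77% − 0.87 × 4.9333% = 2.4780%
E(R_Ivers) = R_f + β × MRP = 2.4780% + 0.04 × 4.9333% = 2.68%

2.68%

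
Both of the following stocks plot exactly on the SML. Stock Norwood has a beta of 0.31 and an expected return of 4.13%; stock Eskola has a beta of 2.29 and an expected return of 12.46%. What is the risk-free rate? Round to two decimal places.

2.83%

Both satisfy E(R) = R_f + β·MRP, so the slope of the SML is
MRP = (12.46% − 4.13%) / (2.29 − 0.31) = 8.33% / 1.98 = 4.2071%
R_f = E(R_Norwood) − β_Norwood·MRP = 4.13% − 0.31 × 4.2071% = 2.8258%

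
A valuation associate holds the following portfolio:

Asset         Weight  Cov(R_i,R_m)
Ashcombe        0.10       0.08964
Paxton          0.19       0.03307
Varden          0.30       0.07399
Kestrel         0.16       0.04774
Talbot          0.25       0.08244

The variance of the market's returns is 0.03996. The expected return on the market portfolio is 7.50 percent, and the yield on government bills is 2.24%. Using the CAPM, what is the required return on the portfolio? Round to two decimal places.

β_Ashcombe = 0.08964 / 0.03996 = 2.2432
β_Paxton = 0.03307 / 0.03996 = 0.8276
β_Varden = 0.07399 / 0.03996 = 1.8516
β_Kestrel = 0.04774 / 0.03996 = 1.1947
β_Talbot = 0.08244 / 0.03996 = 2.0631
β_P = Σ w_i β_i = 0.10×2.2432 + 0.19×0.8276 + 0.30×1.8516 + 0.16×1.1947 + 0.25×2.0631 = 1.6440
MRP = 7.50% − 2.24% = 5.26%
E(R_P) = R_f + β_P × MRP = 2.24% + 1.6440 × 5.26% = 10.89%

10.89%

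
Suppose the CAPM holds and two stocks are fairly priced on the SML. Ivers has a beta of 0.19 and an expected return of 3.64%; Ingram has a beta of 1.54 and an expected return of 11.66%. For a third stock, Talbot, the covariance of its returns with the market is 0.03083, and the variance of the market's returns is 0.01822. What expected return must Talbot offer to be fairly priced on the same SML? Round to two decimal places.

12.56%

MRP = (11.66% − 3.64%) / (1.54 − 0.19) = 5.9407%
R_f = 3.64% − 0.19 × 5.9407% = 2.5113%
β_Talbot = Cov / Var(R_m) = 0.03083 / 0.01822 = 1.6921
E(R_Talbot) = R_f + β × MRP = 2.5113% + 1.6921 × 5.9407% = 12.56%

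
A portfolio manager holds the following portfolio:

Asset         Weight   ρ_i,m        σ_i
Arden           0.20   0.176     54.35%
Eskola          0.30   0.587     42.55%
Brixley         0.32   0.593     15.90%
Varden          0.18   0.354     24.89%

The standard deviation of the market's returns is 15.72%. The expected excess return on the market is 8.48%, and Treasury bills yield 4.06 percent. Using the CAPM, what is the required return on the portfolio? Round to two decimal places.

11.62%

β_Arden = 0.176 × 54.35% / 15.72% = 0.6085
β_Eskola = 0.587 × 42.55% / 15.72% = 1.5889
β_Brixley = 0.593 × 15.90% / 15.72% = 0.5998
β_Varden = 0.354 × 24.89% / 15.72% = 0.5605
β_P = Σ w_i β_i = 0.20×0.6085 + 0.30×1.5889 + 0.32×0.5998 + 0.18×0.5605 = 0.8912
E(R_P) = R_f + β_P × MRP = 4.06% + 0.8912 × 8.48% = 11.62%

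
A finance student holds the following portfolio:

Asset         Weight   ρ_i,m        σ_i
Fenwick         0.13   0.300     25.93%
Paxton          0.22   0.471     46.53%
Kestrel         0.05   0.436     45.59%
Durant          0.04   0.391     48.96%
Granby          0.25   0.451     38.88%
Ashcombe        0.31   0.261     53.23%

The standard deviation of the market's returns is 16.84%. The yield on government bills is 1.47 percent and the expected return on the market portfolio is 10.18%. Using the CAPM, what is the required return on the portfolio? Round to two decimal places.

β_Fenwick = 0.300 × 25.93% / 16.84% = 0.4619
β_Paxton = 0.471 × 46.53% / 16.84% = 1.3014
β_Kestrel = 0.436 × 45.59% / 16.84% = 1.1804
β_Durant = 0.391 × 48.96% / 16.84% = 1.1368
β_Granby = 0.451 × 38.88% / 16.84% = 1.0413
β_Ashcombe = 0.261 × 53.23% / 16.84% = 0.8250
β_P = Σ w_i β_i = 0.13×0.4619 + 0.22×1.3014 + 0.05×1.1804 + 0.04×1.1368 + 0.25×1.0413 + 0.31×0.8250 = 0.9669
MRP = 10.18% − 1.47% = 8.71%
E(R_P) = R_f + β_P × MRP = 1.47% + 0.9669 × 8.71% = 9.89%

9.89%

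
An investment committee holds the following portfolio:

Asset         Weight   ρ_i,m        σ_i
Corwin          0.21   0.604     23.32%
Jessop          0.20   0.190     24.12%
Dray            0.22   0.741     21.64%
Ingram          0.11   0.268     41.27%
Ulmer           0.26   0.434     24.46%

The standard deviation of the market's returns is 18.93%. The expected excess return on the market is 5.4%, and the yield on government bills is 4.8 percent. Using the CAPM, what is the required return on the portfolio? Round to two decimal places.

β_Corwin = 0.604 × 23.32% / 18.93% = 0.7441
β_Jessop = 0.190 × 24.12% / 18.93% = 0.2421
β_Dray = 0.741 × 21.64% / 18.93% = 0.8471
β_Ingram = 0.268 × 41.27% / 18.93% = 0.5843
β_Ulmer = 0.434 × 24.46% / 18.93% = 0.5608
β_P = Σ w_i β_i = 0.21×0.7441 + 0.20×0.2421 + 0.22×0.8471 + 0.11×0.5843 + 0.26×0.5608 = 0.6011
E(R_P) = R_f + β_P × MRP = 4.8% + 0.6011 × 5.4% = 8.05%

8.05%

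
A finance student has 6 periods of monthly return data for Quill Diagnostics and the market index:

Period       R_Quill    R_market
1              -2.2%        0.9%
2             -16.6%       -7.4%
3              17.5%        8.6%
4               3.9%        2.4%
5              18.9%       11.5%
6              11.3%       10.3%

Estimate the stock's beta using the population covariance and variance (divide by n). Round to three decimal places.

1.822

Mean R_i = (-2.2 − 16.6 + 17.5 + 3.9 + 18.9 + 11.3) / 6 = 5.4667%
Mean R_m = (0.9 − 7.4 + 8.6 + 2.4 + 11.5 + 10.3) / 6 = 4.3833%
Σ(R_i − R̄_i)(R_m − R̄_m) = 470.6867  ⇒  Cov = 470.6867 / 6 = 78.4478
Σ(R_m − R̄_m)² = 258.3483  ⇒  Var(R_m) = 258.3483 / 6 = 43.0581
β = Cov / Var(R_m) = 78.4478 / 43.0581 = 1.8219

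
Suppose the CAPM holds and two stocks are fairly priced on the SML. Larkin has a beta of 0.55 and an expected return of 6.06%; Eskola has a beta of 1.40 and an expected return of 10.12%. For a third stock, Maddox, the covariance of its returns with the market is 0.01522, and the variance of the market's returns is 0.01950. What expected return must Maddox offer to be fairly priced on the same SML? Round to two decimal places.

7.16%

MRP = (10.12% − 6.06%) / (1.40 − 0.55) = 4.7765%
R_f = 6.06% − 0.55 × 4.7765% = 3.4329%
β_Maddox = Cov / Var(R_m) = 0.01522 / 0.01950 = 0.7805
E(R_Maddox) = R_f + β × MRP = 3.4329% + 0.7805 × 4.7765% = 7.16%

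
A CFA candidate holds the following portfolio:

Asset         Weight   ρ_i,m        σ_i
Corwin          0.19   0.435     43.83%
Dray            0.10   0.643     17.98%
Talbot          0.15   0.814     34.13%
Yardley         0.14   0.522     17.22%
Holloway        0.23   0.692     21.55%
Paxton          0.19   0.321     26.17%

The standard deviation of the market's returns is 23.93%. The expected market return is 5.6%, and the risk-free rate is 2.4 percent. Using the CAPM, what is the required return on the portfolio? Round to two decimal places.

β_Corwin = 0.435 × 43.83% / 23.93% = 0.7967
β_Dray = 0.643 × 17.98% / 23.93% = 0.4831
β_Talbot = 0.814 × 34.13% / 23.93% = 1.1610
β_Yardley = 0.522 × 17.22% / 23.93% = 0.3756
β_Holloway = 0.692 × 21.55% / 23.93% = 0.6232
β_Paxton = 0.321 × 26.17% / 23.93% = 0.3510
β_P = Σ w_i β_i = 0.19×0.7967 + 0.10×0.4831 + 0.15×1.1610 + 0.14×0.3756 + 0.23×0.6232 + 0.19×0.3510 = 0.6364
MRP = 5.6% − 2.4% = 3.20%
E(R_P) = R_f + β_P × MRP = 2.4% + 0.6364 × 3.2% = 4.44%

4.44%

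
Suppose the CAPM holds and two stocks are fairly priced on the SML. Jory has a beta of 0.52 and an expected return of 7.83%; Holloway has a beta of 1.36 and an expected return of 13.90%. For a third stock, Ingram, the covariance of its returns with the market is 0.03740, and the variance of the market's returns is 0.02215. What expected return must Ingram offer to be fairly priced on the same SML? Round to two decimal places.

MRP = (13.90% − 7.83%) / (1.36 − 0.52) = 7.2262%
R_f = 7.83% − 0.52 × 7.2262% = 4.0724%
β_Ingram = Cov / Var(R_m) = 0.03740 / 0.02215 = 1.6885
E(R_Ingram) = R_f + β × MRP = 4.0724% + 1.6885 × 7.2262% = 16.27%

16.27%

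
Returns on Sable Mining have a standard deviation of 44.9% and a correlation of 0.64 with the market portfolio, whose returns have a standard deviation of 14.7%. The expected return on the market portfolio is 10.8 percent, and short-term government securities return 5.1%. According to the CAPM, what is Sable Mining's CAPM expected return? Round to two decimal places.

β = ρ × σ_i / σ_m = 0.64 × 44.9% / 14.7% = 1.9548
MRP = 10.8% − 5.1% = 5.70%
E(R) = 5.1% + 1.9548 × 5.7% = 16.24%

16.24%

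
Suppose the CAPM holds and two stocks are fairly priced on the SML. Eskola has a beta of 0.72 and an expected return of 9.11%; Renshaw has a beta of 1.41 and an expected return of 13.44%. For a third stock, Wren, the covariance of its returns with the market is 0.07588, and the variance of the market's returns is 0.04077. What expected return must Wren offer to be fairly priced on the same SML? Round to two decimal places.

16.27%

MRP = (13.44% − 9.11%) / (1.41 − 0.72) = 6.2754%
R_f = 9.11% − 0.72 × 6.2754% = 4.5917%
β_Wren = Cov / Var(R_m) = 0.07588 / 0.04077 = 1.8612
E(R_Wren) = R_f + β × MRP = 4.5917% + 1.8612 × 6.2754% = 16.27%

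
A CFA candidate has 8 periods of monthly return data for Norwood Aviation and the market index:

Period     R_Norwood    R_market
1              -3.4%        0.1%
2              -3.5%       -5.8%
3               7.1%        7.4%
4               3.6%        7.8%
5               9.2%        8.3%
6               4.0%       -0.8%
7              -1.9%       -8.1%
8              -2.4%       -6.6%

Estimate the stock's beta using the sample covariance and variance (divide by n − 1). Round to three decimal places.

Mean R_i = (-3.4 − 3.5 + 7.1 + 3.6 + 9.2 + 4.0 − 1.9 − 2.4) / 8 = 1.5875%
Mean R_m = (0.1 − 5.8 + 7.4 + 7.8 + 8.3 − 0.8 − 8.1 − 6.6) / 8 = 0.2875%
Σ(R_i − R̄_i)(R_m − R̄_m) = 201.3188  ⇒  Cov = 201.3188 / 7 = 28.7598
Σ(R_m − R̄_m)² = 327.2888  ⇒  Var(R_m) = 327.2888 / 7 = 46.7555
β = Cov / Var(R_m) = 28.7598 / 46.7555 = 0.6151

0.615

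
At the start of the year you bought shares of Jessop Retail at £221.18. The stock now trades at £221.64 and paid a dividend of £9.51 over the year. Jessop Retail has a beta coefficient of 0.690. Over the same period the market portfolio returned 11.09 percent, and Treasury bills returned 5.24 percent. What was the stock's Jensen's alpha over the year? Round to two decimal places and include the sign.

Realised HPR = (P1 + D1 − P0) / P0 = (221.64 + 9.51 − 221.18) / 221.18 = 9.97 / 221.18 = 4.5076%
MRP = 11.09% − 5.24% = 5.85%
CAPM required = R_f + β·MRP = 5.24% + 0.690 × 5.85% = 9.27650%
α = realised − required = 4.5076% − 9.27650% = -4.77%

-4.77%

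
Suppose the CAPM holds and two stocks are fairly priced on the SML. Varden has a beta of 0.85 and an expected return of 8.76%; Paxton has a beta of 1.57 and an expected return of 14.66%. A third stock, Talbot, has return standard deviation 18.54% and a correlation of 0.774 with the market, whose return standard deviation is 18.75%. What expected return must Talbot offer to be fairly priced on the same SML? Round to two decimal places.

MRP = (14.66% − 8.76%) / (1.57 − 0.85) = 8.1944%
R_f = 8.76% − 0.85 × 8.1944% = 1.7948%
β_Talbot = ρ·σ_i/σ_m = 0.774 × 18.54 / 18.75 = 0.7653
E(R_Talbot) = R_f + β × MRP = 1.7948% + 0.7653 × 8.1944% = 8.07%

8.07%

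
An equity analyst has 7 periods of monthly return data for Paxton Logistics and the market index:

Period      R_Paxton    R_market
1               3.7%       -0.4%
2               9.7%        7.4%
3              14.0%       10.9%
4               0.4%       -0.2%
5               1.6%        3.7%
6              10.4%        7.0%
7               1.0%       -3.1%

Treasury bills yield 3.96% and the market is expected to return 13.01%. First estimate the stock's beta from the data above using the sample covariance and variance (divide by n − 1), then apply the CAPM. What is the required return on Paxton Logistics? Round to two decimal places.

Mean R_i = (3.7 + 9.7 + 14.0 + 0.4 + 1.6 + 10.4 + 1.0) / 7 = 5.8286%
Mean R_m = (-0.4 + 7.4 + 10.9 − 0.2 + 3.7 + 7.0 − 3.1) / 7 = 3.6143%
Σ(R_i − R̄_i)(R_m − R̄_m) = 150.9771  ⇒  Cov = 150.9771 / 6 = 25.1629
Σ(R_m − R̄_m)² = 154.6286  ⇒  Var(R_m) = 154.6286 / 6 = 25.7714
β = Cov / Var(R_m) = 25.1629 / 25.7714 = 0.9764
MRP = 13.01% − 3.96% = 9.05%
E(R) = R_f + β × MRP = 3.96% + 0.9764 × 9.05% = 12.80%

12.80%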